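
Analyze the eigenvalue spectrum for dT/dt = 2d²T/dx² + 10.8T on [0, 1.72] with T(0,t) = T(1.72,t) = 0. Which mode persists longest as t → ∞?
Eigenvalues: λₙ = 2n²π²/1.72² - 10.8.
First three modes:
  n=1: λ₁ = 2π²/1.72² - 10.8 ≈ -4.128
  n=2: λ₂ = 8π²/1.72² - 10.8 ≈ 15.889
  n=3: λ₃ = 18π²/1.72² - 10.8 ≈ 49.25
Since 2π²/1.72² ≈ 6.672 < 10.8, λ₁ < 0.
The n=1 mode grows fastest (−λₙ is largest for n=1) → dominates.
Asymptotic: T ~ c₁ sin(πx/1.72) e^{4.128t} (exponential growth at rate −λ₁ ≈ 4.128).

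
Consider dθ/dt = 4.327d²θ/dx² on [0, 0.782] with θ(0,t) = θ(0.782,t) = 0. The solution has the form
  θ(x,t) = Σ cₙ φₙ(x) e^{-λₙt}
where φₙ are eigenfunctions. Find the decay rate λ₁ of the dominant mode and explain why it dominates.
Eigenvalues: λₙ = 4.327n²π²/0.782².
First three modes:
  n=1: λ₁ = 4.327π²/0.782² ≈ 69.835
  n=2: λ₂ = 17.308π²/0.782² ≈ 279.34 (4× faster decay)
  n=3: λ₃ = 38.943π²/0.782² ≈ 628.515 (9× faster decay)
As t → ∞, higher modes decay exponentially faster. The n=1 mode dominates: θ ~ c₁ sin(πx/0.782) e^{-λ₁t}.
Decay rate: λ₁ = 4.327π²/0.782² ≈ 69.835.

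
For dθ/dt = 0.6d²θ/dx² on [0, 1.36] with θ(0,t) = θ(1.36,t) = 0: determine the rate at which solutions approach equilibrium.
Eigenvalues: λₙ = 0.6n²π²/1.36².
First three modes:
  n=1: λ₁ = 0.6π²/1.36² ≈ 3.202
  n=2: λ₂ = 2.4π²/1.36² ≈ 12.807 (4× faster decay)
  n=3: λ₃ = 5.4π²/1.36² ≈ 28.815 (9× faster decay)
As t → ∞, higher modes decay exponentially faster. The n=1 mode dominates: θ ~ c₁ sin(πx/1.36) e^{-λ₁t}.
Decay rate: λ₁ = 0.6π²/1.36² ≈ 3.202.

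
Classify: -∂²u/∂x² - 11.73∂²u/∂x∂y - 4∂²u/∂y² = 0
Hyperbolic (discriminant = 121.5929).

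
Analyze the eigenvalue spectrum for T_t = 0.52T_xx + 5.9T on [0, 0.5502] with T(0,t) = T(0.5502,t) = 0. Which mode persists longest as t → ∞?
Eigenvalues: λₙ = 0.52n²π²/0.5502² - 5.9.
First three modes:
  n=1: λ₁ = 0.52π²/0.5502² - 5.9 ≈ 11.054
  n=2: λ₂ = 2.08π²/0.5502² - 5.9 ≈ 61.914
  n=3: λ₃ = 4.68π²/0.5502² - 5.9 ≈ 146.682
Since 0.52π²/0.5502² ≈ 16.954 > 5.9, all λₙ > 0.
The n=1 mode decays slowest → dominates as t → ∞.
Asymptotic: T ~ c₁ sin(πx/0.5502) e^{-λ₁t} with decay rate λ₁ ≈ 11.054.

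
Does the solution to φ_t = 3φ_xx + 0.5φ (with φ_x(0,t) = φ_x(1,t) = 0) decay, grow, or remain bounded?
φ grows unboundedly. With Neumann BCs the constant mode has diffusion eigenvalue 0, so any r > 0 makes it grow like e^(0.5t); solution grows exponentially.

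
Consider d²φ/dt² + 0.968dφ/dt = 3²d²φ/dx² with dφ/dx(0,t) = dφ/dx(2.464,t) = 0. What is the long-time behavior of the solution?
As t → ∞, φ → constant (steady state). Damping (γ=0.968) dissipates the nonconstant modes; with Neumann BCs the spatial average obeys M''+γM'=0 and tends to a finite limit.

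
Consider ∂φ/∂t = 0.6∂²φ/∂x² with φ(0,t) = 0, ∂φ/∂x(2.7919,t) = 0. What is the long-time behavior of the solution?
As t → ∞, φ → 0. Heat escapes through the Dirichlet boundary.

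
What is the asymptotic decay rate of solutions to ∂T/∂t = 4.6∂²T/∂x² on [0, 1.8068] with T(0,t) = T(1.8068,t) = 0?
Eigenvalues: λₙ = 4.6n²π²/1.8068².
First three modes:
  n=1: λ₁ = 4.6π²/1.8068² ≈ 13.907
  n=2: λ₂ = 18.4π²/1.8068² ≈ 55.629 (4× faster decay)
  n=3: λ₃ = 41.4π²/1.8068² ≈ 125.164 (9× faster decay)
As t → ∞, higher modes decay exponentially faster. The n=1 mode dominates: T ~ c₁ sin(πx/1.8068) e^{-λ₁t}.
Decay rate: λ₁ = 4.6π²/1.8068² ≈ 13.907.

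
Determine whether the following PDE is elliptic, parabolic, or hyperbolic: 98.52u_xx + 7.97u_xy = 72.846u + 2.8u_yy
Rewriting in standard form: 98.52u_xx + 7.97u_xy - 2.8u_yy - 72.846u = 0. Coefficients: A = 98.52, B = 7.97, C = -2.8. B² - 4AC = 1166.9449, which is positive, so the equation is hyperbolic.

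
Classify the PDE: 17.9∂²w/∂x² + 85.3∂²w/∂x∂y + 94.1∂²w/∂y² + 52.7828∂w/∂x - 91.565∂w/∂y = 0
A = 17.9, B = 85.3, C = 94.1. Discriminant B² - 4AC = 538.53. Since 538.53 > 0, hyperbolic.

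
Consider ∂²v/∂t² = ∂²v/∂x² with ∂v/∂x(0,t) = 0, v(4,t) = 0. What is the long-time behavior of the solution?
As t → ∞, v oscillates (no decay). Energy is conserved; the solution oscillates indefinitely as standing waves.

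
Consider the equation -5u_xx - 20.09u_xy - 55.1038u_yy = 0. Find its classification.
Elliptic. (A = -5, B = -20.09, C = -55.1038 gives B² - 4AC = -698.4679.)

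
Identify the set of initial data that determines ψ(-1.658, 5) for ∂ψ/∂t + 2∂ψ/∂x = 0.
A single point: x = -11.658. The characteristic through (-1.658, 5) is x - 2t = const, so x = -1.658 - 2·5 = -11.658.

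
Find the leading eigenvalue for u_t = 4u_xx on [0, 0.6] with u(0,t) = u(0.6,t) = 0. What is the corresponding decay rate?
Eigenvalues: λₙ = 4n²π²/0.6².
First three modes:
  n=1: λ₁ = 4π²/0.6² ≈ 109.662
  n=2: λ₂ = 16π²/0.6² ≈ 438.649 (4× faster decay)
  n=3: λ₃ = 36π²/0.6² ≈ 986.96 (9× faster decay)
As t → ∞, higher modes decay exponentially faster. The n=1 mode dominates: u ~ c₁ sin(πx/0.6) e^{-λ₁t}.
Decay rate: λ₁ = 4π²/0.6² ≈ 109.662.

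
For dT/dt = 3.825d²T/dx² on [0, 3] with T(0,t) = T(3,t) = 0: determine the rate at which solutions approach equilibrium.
Eigenvalues: λₙ = 3.825n²π²/3².
First three modes:
  n=1: λ₁ = 3.825π²/3² ≈ 4.195
  n=2: λ₂ = 15.3π²/3² ≈ 16.778 (4× faster decay)
  n=3: λ₃ = 34.425π²/3² ≈ 37.751 (9× faster decay)
As t → ∞, higher modes decay exponentially faster. The n=1 mode dominates: T ~ c₁ sin(πx/3) e^{-λ₁t}.
Decay rate: λ₁ = 3.825π²/3² ≈ 4.195.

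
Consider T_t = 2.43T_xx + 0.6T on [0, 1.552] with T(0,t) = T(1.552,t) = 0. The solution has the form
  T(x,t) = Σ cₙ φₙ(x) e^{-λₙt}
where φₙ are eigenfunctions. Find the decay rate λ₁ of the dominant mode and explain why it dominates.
Eigenvalues: λₙ = 2.43n²π²/1.552² - 0.6.
First three modes:
  n=1: λ₁ = 2.43π²/1.552² - 0.6 ≈ 9.357
  n=2: λ₂ = 9.72π²/1.552² - 0.6 ≈ 39.227
  n=3: λ₃ = 21.87π²/1.552² - 0.6 ≈ 89.012
Since 2.43π²/1.552² ≈ 9.957 > 0.6, all λₙ > 0.
The n=1 mode decays slowest → dominates as t → ∞.
Asymptotic: T ~ c₁ sin(πx/1.552) e^{-λ₁t} with decay rate λ₁ ≈ 9.357.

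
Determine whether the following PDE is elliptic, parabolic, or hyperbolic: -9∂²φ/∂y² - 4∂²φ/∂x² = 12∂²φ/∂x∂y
Rewriting in standard form: -4∂²φ/∂x² - 12∂²φ/∂x∂y - 9∂²φ/∂y² = 0. Coefficients: A = -4, B = -12, C = -9. B² - 4AC = 0, which is zero, so the equation is parabolic.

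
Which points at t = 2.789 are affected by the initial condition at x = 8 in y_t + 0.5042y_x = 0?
At x = 9.4062138. The characteristic carries data from (8, 0) to (9.4062138, 2.789).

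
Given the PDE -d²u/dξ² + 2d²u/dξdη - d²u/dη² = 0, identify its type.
The second-order coefficients are A = -1, B = 2, C = -1. Since B² - 4AC = 0 = 0, this is a parabolic PDE.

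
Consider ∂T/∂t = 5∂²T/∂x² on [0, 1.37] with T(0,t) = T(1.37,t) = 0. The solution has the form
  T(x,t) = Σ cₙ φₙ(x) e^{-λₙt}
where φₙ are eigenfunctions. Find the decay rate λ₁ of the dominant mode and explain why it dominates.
Eigenvalues: λₙ = 5n²π²/1.37².
First three modes:
  n=1: λ₁ = 5π²/1.37² ≈ 26.292
  n=2: λ₂ = 20π²/1.37² ≈ 105.169 (4× faster decay)
  n=3: λ₃ = 45π²/1.37² ≈ 236.631 (9× faster decay)
As t → ∞, higher modes decay exponentially faster. The n=1 mode dominates: T ~ c₁ sin(πx/1.37) e^{-λ₁t}.
Decay rate: λ₁ = 5π²/1.37² ≈ 26.292.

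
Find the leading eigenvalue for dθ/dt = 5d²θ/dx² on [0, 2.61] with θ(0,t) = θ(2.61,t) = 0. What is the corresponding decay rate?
Eigenvalues: λₙ = 5n²π²/2.61².
First three modes:
  n=1: λ₁ = 5π²/2.61² ≈ 7.244
  n=2: λ₂ = 20π²/2.61² ≈ 28.977 (4× faster decay)
  n=3: λ₃ = 45π²/2.61² ≈ 65.198 (9× faster decay)
As t → ∞, higher modes decay exponentially faster. The n=1 mode dominates: θ ~ c₁ sin(πx/2.61) e^{-λ₁t}.
Decay rate: λ₁ = 5π²/2.61² ≈ 7.244.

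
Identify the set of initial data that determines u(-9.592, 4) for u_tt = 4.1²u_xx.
Domain of dependence: [-25.992, 6.808]. Signals travel at speed 4.1, so data within |x - -9.592| ≤ 4.1·4 = 16.4 can reach the point.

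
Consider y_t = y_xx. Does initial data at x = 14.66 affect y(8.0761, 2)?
Yes, for any finite x. The heat equation has infinite propagation speed, so all initial data affects all points at any t > 0.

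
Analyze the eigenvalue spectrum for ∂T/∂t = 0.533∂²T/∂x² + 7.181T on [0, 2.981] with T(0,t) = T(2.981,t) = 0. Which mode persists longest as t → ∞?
Eigenvalues: λₙ = 0.533n²π²/2.981² - 7.181.
First three modes:
  n=1: λ₁ = 0.533π²/2.981² - 7.181 ≈ -6.589
  n=2: λ₂ = 2.132π²/2.981² - 7.181 ≈ -4.813
  n=3: λ₃ = 4.797π²/2.981² - 7.181 ≈ -1.853
Since 0.533π²/2.981² ≈ 0.592 < 7.181, λ₁ < 0.
The n=1 mode grows fastest (−λₙ is largest for n=1) → dominates.
Asymptotic: T ~ c₁ sin(πx/2.981) e^{6.589t} (exponential growth at rate −λ₁ ≈ 6.589).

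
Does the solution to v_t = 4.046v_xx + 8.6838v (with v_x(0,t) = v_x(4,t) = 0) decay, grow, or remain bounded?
v grows unboundedly. With Neumann BCs the constant mode has diffusion eigenvalue 0, so any r > 0 makes it grow like e^(8.6838t); solution grows exponentially.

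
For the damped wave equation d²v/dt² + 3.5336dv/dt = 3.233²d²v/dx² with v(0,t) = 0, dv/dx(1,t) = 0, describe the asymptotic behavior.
v → 0. Damping (γ=3.5336) dissipates energy; oscillations decay exponentially.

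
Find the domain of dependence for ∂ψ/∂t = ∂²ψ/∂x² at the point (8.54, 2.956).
The entire real line. The heat equation has infinite propagation speed: any initial disturbance instantly affects all points (though exponentially small far away).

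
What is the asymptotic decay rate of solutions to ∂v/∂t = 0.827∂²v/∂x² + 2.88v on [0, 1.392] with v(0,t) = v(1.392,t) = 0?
Eigenvalues: λₙ = 0.827n²π²/1.392² - 2.88.
First three modes:
  n=1: λ₁ = 0.827π²/1.392² - 2.88 ≈ 1.332
  n=2: λ₂ = 3.308π²/1.392² - 2.88 ≈ 13.969
  n=3: λ₃ = 7.443π²/1.392² - 2.88 ≈ 35.031
Since 0.827π²/1.392² ≈ 4.212 > 2.88, all λₙ > 0.
The n=1 mode decays slowest → dominates as t → ∞.
Asymptotic: v ~ c₁ sin(πx/1.392) e^{-λ₁t} with decay rate λ₁ ≈ 1.332.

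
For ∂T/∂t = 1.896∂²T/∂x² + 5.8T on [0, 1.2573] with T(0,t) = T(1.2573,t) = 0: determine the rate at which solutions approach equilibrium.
Eigenvalues: λₙ = 1.896n²π²/1.2573² - 5.8.
First three modes:
  n=1: λ₁ = 1.896π²/1.2573² - 5.8 ≈ 6.038
  n=2: λ₂ = 7.584π²/1.2573² - 5.8 ≈ 41.55
  n=3: λ₃ = 17.064π²/1.2573² - 5.8 ≈ 100.738
Since 1.896π²/1.2573² ≈ 11.838 > 5.8, all λₙ > 0.
The n=1 mode decays slowest → dominates as t → ∞.
Asymptotic: T ~ c₁ sin(πx/1.2573) e^{-λ₁t} with decay rate λ₁ ≈ 6.038.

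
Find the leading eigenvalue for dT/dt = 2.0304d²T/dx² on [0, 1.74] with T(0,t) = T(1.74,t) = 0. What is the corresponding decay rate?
Eigenvalues: λₙ = 2.0304n²π²/1.74².
First three modes:
  n=1: λ₁ = 2.0304π²/1.74² ≈ 6.619
  n=2: λ₂ = 8.1216π²/1.74² ≈ 26.475 (4× faster decay)
  n=3: λ₃ = 18.2736π²/1.74² ≈ 59.57 (9× faster decay)
As t → ∞, higher modes decay exponentially faster. The n=1 mode dominates: T ~ c₁ sin(πx/1.74) e^{-λ₁t}.
Decay rate: λ₁ = 2.0304π²/1.74² ≈ 6.619.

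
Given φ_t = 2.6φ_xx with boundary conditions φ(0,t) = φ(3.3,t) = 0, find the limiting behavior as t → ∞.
φ → 0. Heat diffuses out through both boundaries.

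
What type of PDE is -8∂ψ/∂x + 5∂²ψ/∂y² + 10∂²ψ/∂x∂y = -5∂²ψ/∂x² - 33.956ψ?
Rewriting in standard form: 5∂²ψ/∂x² + 10∂²ψ/∂x∂y + 5∂²ψ/∂y² - 8∂ψ/∂x + 33.956ψ = 0. With A = 5, B = 10, C = 5, the discriminant is 0. This is a parabolic PDE.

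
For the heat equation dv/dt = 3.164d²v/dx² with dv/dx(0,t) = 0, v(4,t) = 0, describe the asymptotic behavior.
v → 0. Heat escapes through the Dirichlet boundary.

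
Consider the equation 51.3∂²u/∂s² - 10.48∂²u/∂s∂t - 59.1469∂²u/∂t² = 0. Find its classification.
Hyperbolic. (A = 51.3, B = -10.48, C = -59.1469 gives B² - 4AC = 12246.77428.)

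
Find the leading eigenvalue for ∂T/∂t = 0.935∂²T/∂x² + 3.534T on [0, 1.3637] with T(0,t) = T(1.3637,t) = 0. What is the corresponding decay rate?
Eigenvalues: λₙ = 0.935n²π²/1.3637² - 3.534.
First three modes:
  n=1: λ₁ = 0.935π²/1.3637² - 3.534 ≈ 1.428
  n=2: λ₂ = 3.74π²/1.3637² - 3.534 ≈ 16.315
  n=3: λ₃ = 8.415π²/1.3637² - 3.534 ≈ 41.126
Since 0.935π²/1.3637² ≈ 4.962 > 3.534, all λₙ > 0.
The n=1 mode decays slowest → dominates as t → ∞.
Asymptotic: T ~ c₁ sin(πx/1.3637) e^{-λ₁t} with decay rate λ₁ ≈ 1.428.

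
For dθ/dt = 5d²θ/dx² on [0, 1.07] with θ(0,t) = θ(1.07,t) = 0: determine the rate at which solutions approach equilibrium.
Eigenvalues: λₙ = 5n²π²/1.07².
First three modes:
  n=1: λ₁ = 5π²/1.07² ≈ 43.102
  n=2: λ₂ = 20π²/1.07² ≈ 172.41 (4× faster decay)
  n=3: λ₃ = 45π²/1.07² ≈ 387.922 (9× faster decay)
As t → ∞, higher modes decay exponentially faster. The n=1 mode dominates: θ ~ c₁ sin(πx/1.07) e^{-λ₁t}.
Decay rate: λ₁ = 5π²/1.07² ≈ 43.102.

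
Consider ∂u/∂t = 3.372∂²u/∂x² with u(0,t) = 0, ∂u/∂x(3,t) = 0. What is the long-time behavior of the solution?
As t → ∞, u → 0. Heat escapes through the Dirichlet boundary.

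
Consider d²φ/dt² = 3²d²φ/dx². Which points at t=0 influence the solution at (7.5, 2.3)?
Domain of dependence: [0.6, 14.4]. Signals travel at speed 3, so data within |x - 7.5| ≤ 3·2.3 = 6.9 can reach the point.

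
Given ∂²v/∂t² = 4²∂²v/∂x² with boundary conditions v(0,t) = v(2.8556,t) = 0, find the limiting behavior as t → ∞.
v oscillates (no decay). Energy is conserved; the solution oscillates indefinitely as standing waves.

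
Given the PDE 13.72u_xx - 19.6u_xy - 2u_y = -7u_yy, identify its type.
Rewriting in standard form: 13.72u_xx - 19.6u_xy + 7u_yy - 2u_y = 0. The second-order coefficients are A = 13.72, B = -19.6, C = 7. Since B² - 4AC = 0 = 0, this is a parabolic PDE.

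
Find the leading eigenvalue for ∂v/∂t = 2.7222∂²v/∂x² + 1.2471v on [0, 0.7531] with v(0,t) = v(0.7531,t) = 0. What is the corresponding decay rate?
Eigenvalues: λₙ = 2.7222n²π²/0.7531² - 1.2471.
First three modes:
  n=1: λ₁ = 2.7222π²/0.7531² - 1.2471 ≈ 46.124
  n=2: λ₂ = 10.8888π²/0.7531² - 1.2471 ≈ 188.238
  n=3: λ₃ = 24.4998π²/0.7531² - 1.2471 ≈ 425.094
Since 2.7222π²/0.7531² ≈ 47.371 > 1.2471, all λₙ > 0.
The n=1 mode decays slowest → dominates as t → ∞.
Asymptotic: v ~ c₁ sin(πx/0.7531) e^{-λ₁t} with decay rate λ₁ ≈ 46.124.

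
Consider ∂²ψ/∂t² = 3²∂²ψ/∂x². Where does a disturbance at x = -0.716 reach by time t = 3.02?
Domain of influence: [-9.776, 8.344]. Data at x = -0.716 spreads outward at speed 3.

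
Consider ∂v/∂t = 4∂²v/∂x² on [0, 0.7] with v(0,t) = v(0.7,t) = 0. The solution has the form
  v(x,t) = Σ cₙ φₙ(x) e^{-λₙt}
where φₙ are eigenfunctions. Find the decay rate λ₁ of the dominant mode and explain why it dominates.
Eigenvalues: λₙ = 4n²π²/0.7².
First three modes:
  n=1: λ₁ = 4π²/0.7² ≈ 80.568
  n=2: λ₂ = 16π²/0.7² ≈ 322.273 (4× faster decay)
  n=3: λ₃ = 36π²/0.7² ≈ 725.114 (9× faster decay)
As t → ∞, higher modes decay exponentially faster. The n=1 mode dominates: v ~ c₁ sin(πx/0.7) e^{-λ₁t}.
Decay rate: λ₁ = 4π²/0.7² ≈ 80.568.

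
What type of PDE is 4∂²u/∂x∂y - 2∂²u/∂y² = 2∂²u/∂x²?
Rewriting in standard form: -2∂²u/∂x² + 4∂²u/∂x∂y - 2∂²u/∂y² = 0. With A = -2, B = 4, C = -2, the discriminant is 0. This is a parabolic PDE.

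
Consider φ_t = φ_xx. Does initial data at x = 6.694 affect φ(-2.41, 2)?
Yes, for any finite x. The heat equation has infinite propagation speed, so all initial data affects all points at any t > 0.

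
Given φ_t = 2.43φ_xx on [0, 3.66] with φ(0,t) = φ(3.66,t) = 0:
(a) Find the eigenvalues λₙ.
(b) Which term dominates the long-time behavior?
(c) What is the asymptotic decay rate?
Eigenvalues: λₙ = 2.43n²π²/3.66².
First three modes:
  n=1: λ₁ = 2.43π²/3.66² ≈ 1.79
  n=2: λ₂ = 9.72π²/3.66² ≈ 7.161 (4× faster decay)
  n=3: λ₃ = 21.87π²/3.66² ≈ 16.113 (9× faster decay)
As t → ∞, higher modes decay exponentially faster. The n=1 mode dominates: φ ~ c₁ sin(πx/3.66) e^{-λ₁t}.
Decay rate: λ₁ = 2.43π²/3.66² ≈ 1.79.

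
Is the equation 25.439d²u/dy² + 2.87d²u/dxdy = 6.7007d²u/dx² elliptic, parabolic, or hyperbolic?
Rewriting in standard form: -6.7007d²u/dx² + 2.87d²u/dxdy + 25.439d²u/dy² = 0. Computing B² - 4AC with A = -6.7007, B = 2.87, C = 25.439: discriminant = 690.0733292 (positive). Answer: hyperbolic.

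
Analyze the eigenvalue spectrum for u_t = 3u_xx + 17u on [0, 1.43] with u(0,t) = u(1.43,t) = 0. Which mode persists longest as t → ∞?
Eigenvalues: λₙ = 3n²π²/1.43² - 17.
First three modes:
  n=1: λ₁ = 3π²/1.43² - 17 ≈ -2.521
  n=2: λ₂ = 12π²/1.43² - 17 ≈ 40.917
  n=3: λ₃ = 27π²/1.43² - 17 ≈ 113.314
Since 3π²/1.43² ≈ 14.479 < 17, λ₁ < 0.
The n=1 mode grows fastest (−λₙ is largest for n=1) → dominates.
Asymptotic: u ~ c₁ sin(πx/1.43) e^{2.521t} (exponential growth at rate −λ₁ ≈ 2.521).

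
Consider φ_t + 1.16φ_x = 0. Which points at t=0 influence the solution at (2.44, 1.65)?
A single point: x = 0.526. The characteristic through (2.44, 1.65) is x - 1.16t = const, so x = 2.44 - 1.16·1.65 = 0.526.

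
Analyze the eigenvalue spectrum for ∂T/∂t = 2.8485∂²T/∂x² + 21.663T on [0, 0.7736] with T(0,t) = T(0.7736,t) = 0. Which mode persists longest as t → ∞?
Eigenvalues: λₙ = 2.8485n²π²/0.7736² - 21.663.
First three modes:
  n=1: λ₁ = 2.8485π²/0.7736² - 21.663 ≈ 25.314
  n=2: λ₂ = 11.394π²/0.7736² - 21.663 ≈ 166.244
  n=3: λ₃ = 25.6365π²/0.7736² - 21.663 ≈ 401.128
Since 2.8485π²/0.7736² ≈ 46.977 > 21.663, all λₙ > 0.
The n=1 mode decays slowest → dominates as t → ∞.
Asymptotic: T ~ c₁ sin(πx/0.7736) e^{-λ₁t} with decay rate λ₁ ≈ 25.314.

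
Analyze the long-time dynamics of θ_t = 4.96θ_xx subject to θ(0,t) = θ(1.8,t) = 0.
Long-time behavior: θ → 0. Heat diffuses out through both boundaries.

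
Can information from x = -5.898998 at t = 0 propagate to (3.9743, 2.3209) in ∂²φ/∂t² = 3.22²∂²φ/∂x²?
No. The domain of dependence is [-3.498998, 11.447598], and -5.898998 is outside this interval.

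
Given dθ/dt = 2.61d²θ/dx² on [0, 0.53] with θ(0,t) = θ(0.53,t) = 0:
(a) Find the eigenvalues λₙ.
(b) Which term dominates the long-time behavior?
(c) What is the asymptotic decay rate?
Eigenvalues: λₙ = 2.61n²π²/0.53².
First three modes:
  n=1: λ₁ = 2.61π²/0.53² ≈ 91.704
  n=2: λ₂ = 10.44π²/0.53² ≈ 366.816 (4× faster decay)
  n=3: λ₃ = 23.49π²/0.53² ≈ 825.336 (9× faster decay)
As t → ∞, higher modes decay exponentially faster. The n=1 mode dominates: θ ~ c₁ sin(πx/0.53) e^{-λ₁t}.
Decay rate: λ₁ = 2.61π²/0.53² ≈ 91.704.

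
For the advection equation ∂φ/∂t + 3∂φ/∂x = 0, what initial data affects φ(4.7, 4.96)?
A single point: x = -10.18. The characteristic through (4.7, 4.96) is x - 3t = const, so x = 4.7 - 3·4.96 = -10.18.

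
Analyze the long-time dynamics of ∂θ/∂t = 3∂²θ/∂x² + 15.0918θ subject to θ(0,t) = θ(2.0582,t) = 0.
Long-time behavior: θ grows unboundedly. Reaction dominates diffusion (r=15.0918 > κπ²/L²≈6.99); solution grows exponentially.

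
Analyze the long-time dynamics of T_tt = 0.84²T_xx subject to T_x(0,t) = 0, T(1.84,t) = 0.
Long-time behavior: T oscillates (no decay). Energy is conserved; the solution oscillates indefinitely as standing waves.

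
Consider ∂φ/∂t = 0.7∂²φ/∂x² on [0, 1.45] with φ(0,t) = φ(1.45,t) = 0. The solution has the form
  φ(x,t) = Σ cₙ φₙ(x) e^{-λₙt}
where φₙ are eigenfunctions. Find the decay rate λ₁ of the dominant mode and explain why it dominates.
Eigenvalues: λₙ = 0.7n²π²/1.45².
First three modes:
  n=1: λ₁ = 0.7π²/1.45² ≈ 3.286
  n=2: λ₂ = 2.8π²/1.45² ≈ 13.144 (4× faster decay)
  n=3: λ₃ = 6.3π²/1.45² ≈ 29.574 (9× faster decay)
As t → ∞, higher modes decay exponentially faster. The n=1 mode dominates: φ ~ c₁ sin(πx/1.45) e^{-λ₁t}.
Decay rate: λ₁ = 0.7π²/1.45² ≈ 3.286.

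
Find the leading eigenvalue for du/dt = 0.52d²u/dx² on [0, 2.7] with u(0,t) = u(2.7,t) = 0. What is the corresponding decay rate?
Eigenvalues: λₙ = 0.52n²π²/2.7².
First three modes:
  n=1: λ₁ = 0.52π²/2.7² ≈ 0.704
  n=2: λ₂ = 2.08π²/2.7² ≈ 2.816 (4× faster decay)
  n=3: λ₃ = 4.68π²/2.7² ≈ 6.336 (9× faster decay)
As t → ∞, higher modes decay exponentially faster. The n=1 mode dominates: u ~ c₁ sin(πx/2.7) e^{-λ₁t}.
Decay rate: λ₁ = 0.52π²/2.7² ≈ 0.704.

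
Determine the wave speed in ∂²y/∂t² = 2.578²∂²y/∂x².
Speed = 2.578. Information travels along characteristics x = x₀ ± 2.578t.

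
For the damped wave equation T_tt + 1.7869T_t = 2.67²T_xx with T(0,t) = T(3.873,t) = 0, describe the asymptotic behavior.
T → 0. Damping (γ=1.7869) dissipates energy; oscillations decay exponentially.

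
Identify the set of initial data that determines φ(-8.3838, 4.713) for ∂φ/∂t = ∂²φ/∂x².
The entire real line. The heat equation has infinite propagation speed: any initial disturbance instantly affects all points (though exponentially small far away).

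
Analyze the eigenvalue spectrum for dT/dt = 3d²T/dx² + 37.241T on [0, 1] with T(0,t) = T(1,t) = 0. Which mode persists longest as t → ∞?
Eigenvalues: λₙ = 3n²π²/1² - 37.241.
First three modes:
  n=1: λ₁ = 3π² - 37.241 ≈ -7.632
  n=2: λ₂ = 12π² - 37.241 ≈ 81.194
  n=3: λ₃ = 27π² - 37.241 ≈ 229.238
Since 3π² ≈ 29.609 < 37.241, λ₁ < 0.
The n=1 mode grows fastest (−λₙ is largest for n=1) → dominates.
Asymptotic: T ~ c₁ sin(πx/1) e^{7.632t} (exponential growth at rate −λ₁ ≈ 7.632).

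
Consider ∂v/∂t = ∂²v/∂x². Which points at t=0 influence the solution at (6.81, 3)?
The entire real line. The heat equation has infinite propagation speed: any initial disturbance instantly affects all points (though exponentially small far away).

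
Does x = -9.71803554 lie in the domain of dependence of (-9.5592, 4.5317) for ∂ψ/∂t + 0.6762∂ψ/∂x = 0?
No. Only data at x = -12.62353554 affects (-9.5592, 4.5317). Advection has one-way propagation along characteristics.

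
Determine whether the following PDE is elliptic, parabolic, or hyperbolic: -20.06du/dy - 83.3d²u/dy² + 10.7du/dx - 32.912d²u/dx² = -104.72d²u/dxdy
Rewriting in standard form: -32.912d²u/dx² + 104.72d²u/dxdy - 83.3d²u/dy² + 10.7du/dx - 20.06du/dy = 0. Coefficients: A = -32.912, B = 104.72, C = -83.3. B² - 4AC = 0, which is zero, so the equation is parabolic.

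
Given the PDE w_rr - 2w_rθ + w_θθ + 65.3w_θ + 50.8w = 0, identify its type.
The second-order coefficients are A = 1, B = -2, C = 1. Since B² - 4AC = 0 = 0, this is a parabolic PDE.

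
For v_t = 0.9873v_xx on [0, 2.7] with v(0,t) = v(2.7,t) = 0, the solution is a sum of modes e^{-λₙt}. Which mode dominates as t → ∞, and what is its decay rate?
Eigenvalues: λₙ = 0.9873n²π²/2.7².
First three modes:
  n=1: λ₁ = 0.9873π²/2.7² ≈ 1.337
  n=2: λ₂ = 3.9492π²/2.7² ≈ 5.347 (4× faster decay)
  n=3: λ₃ = 8.8857π²/2.7² ≈ 12.03 (9× faster decay)
As t → ∞, higher modes decay exponentially faster. The n=1 mode dominates: v ~ c₁ sin(πx/2.7) e^{-λ₁t}.
Decay rate: λ₁ = 0.9873π²/2.7² ≈ 1.337.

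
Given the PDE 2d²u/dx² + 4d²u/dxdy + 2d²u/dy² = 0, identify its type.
The second-order coefficients are A = 2, B = 4, C = 2. Since B² - 4AC = 0 = 0, this is a parabolic PDE.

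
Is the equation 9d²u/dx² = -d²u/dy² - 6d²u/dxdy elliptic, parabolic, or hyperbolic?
Rewriting in standard form: 9d²u/dx² + 6d²u/dxdy + d²u/dy² = 0. Computing B² - 4AC with A = 9, B = 6, C = 1: discriminant = 0 (zero). Answer: parabolic.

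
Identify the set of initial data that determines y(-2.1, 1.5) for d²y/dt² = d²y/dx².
Domain of dependence: [-3.6, -0.6]. Signals travel at speed 1, so data within |x - -2.1| ≤ 1·1.5 = 1.5 can reach the point.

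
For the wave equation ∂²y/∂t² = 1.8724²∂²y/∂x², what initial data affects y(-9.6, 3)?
Domain of dependence: [-15.2172, -3.9828]. Signals travel at speed 1.8724, so data within |x - -9.6| ≤ 1.8724·3 = 5.6172 can reach the point.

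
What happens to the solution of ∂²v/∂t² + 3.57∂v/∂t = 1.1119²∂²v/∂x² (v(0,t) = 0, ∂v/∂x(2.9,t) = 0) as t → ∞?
v → 0. Damping (γ=3.57) dissipates energy; oscillations decay exponentially.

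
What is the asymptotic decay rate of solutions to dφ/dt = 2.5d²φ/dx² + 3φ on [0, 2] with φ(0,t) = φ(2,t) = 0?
Eigenvalues: λₙ = 2.5n²π²/2² - 3.
First three modes:
  n=1: λ₁ = 2.5π²/2² - 3 ≈ 3.169
  n=2: λ₂ = 10π²/2² - 3 ≈ 21.674
  n=3: λ₃ = 22.5π²/2² - 3 ≈ 52.517
Since 2.5π²/2² ≈ 6.169 > 3, all λₙ > 0.
The n=1 mode decays slowest → dominates as t → ∞.
Asymptotic: φ ~ c₁ sin(πx/2) e^{-λ₁t} with decay rate λ₁ ≈ 3.169.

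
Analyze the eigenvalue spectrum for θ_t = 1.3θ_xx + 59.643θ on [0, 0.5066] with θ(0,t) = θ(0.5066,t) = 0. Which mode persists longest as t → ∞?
Eigenvalues: λₙ = 1.3n²π²/0.5066² - 59.643.
First three modes:
  n=1: λ₁ = 1.3π²/0.5066² - 59.643 ≈ -9.65
  n=2: λ₂ = 5.2π²/0.5066² - 59.643 ≈ 140.331
  n=3: λ₃ = 11.7π²/0.5066² - 59.643 ≈ 390.298
Since 1.3π²/0.5066² ≈ 49.993 < 59.643, λ₁ < 0.
The n=1 mode grows fastest (−λₙ is largest for n=1) → dominates.
Asymptotic: θ ~ c₁ sin(πx/0.5066) e^{9.65t} (exponential growth at rate −λ₁ ≈ 9.65).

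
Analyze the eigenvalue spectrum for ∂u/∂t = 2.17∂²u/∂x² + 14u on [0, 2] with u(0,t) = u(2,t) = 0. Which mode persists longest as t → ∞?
Eigenvalues: λₙ = 2.17n²π²/2² - 14.
First three modes:
  n=1: λ₁ = 2.17π²/2² - 14 ≈ -8.646
  n=2: λ₂ = 8.68π²/2² - 14 ≈ 7.417
  n=3: λ₃ = 19.53π²/2² - 14 ≈ 34.188
Since 2.17π²/2² ≈ 5.354 < 14, λ₁ < 0.
The n=1 mode grows fastest (−λₙ is largest for n=1) → dominates.
Asymptotic: u ~ c₁ sin(πx/2) e^{8.646t} (exponential growth at rate −λ₁ ≈ 8.646).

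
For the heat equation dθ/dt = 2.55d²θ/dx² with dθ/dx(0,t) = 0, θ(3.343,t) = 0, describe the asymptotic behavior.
θ → 0. Heat escapes through the Dirichlet boundary.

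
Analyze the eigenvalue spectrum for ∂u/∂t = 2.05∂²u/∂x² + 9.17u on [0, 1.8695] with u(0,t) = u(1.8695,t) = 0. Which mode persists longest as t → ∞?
Eigenvalues: λₙ = 2.05n²π²/1.8695² - 9.17.
First three modes:
  n=1: λ₁ = 2.05π²/1.8695² - 9.17 ≈ -3.381
  n=2: λ₂ = 8.2π²/1.8695² - 9.17 ≈ 13.986
  n=3: λ₃ = 18.45π²/1.8695² - 9.17 ≈ 42.931
Since 2.05π²/1.8695² ≈ 5.789 < 9.17, λ₁ < 0.
The n=1 mode grows fastest (−λₙ is largest for n=1) → dominates.
Asymptotic: u ~ c₁ sin(πx/1.8695) e^{3.381t} (exponential growth at rate −λ₁ ≈ 3.381).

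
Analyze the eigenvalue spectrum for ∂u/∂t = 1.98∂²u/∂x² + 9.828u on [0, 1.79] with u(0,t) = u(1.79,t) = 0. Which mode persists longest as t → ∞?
Eigenvalues: λₙ = 1.98n²π²/1.79² - 9.828.
First three modes:
  n=1: λ₁ = 1.98π²/1.79² - 9.828 ≈ -3.729
  n=2: λ₂ = 7.92π²/1.79² - 9.828 ≈ 14.568
  n=3: λ₃ = 17.82π²/1.79² - 9.828 ≈ 45.063
Since 1.98π²/1.79² ≈ 6.099 < 9.828, λ₁ < 0.
The n=1 mode grows fastest (−λₙ is largest for n=1) → dominates.
Asymptotic: u ~ c₁ sin(πx/1.79) e^{3.729t} (exponential growth at rate −λ₁ ≈ 3.729).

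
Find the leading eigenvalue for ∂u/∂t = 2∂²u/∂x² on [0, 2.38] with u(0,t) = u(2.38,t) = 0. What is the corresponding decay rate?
Eigenvalues: λₙ = 2n²π²/2.38².
First three modes:
  n=1: λ₁ = 2π²/2.38² ≈ 3.485
  n=2: λ₂ = 8π²/2.38² ≈ 13.939 (4× faster decay)
  n=3: λ₃ = 18π²/2.38² ≈ 31.363 (9× faster decay)
As t → ∞, higher modes decay exponentially faster. The n=1 mode dominates: u ~ c₁ sin(πx/2.38) e^{-λ₁t}.
Decay rate: λ₁ = 2π²/2.38² ≈ 3.485.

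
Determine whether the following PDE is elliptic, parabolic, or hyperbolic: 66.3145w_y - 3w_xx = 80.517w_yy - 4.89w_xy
Rewriting in standard form: -3w_xx + 4.89w_xy - 80.517w_yy + 66.3145w_y = 0. Coefficients: A = -3, B = 4.89, C = -80.517. B² - 4AC = -942.2919, which is negative, so the equation is elliptic.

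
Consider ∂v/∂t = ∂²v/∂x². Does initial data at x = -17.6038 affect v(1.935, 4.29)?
Yes, for any finite x. The heat equation has infinite propagation speed, so all initial data affects all points at any t > 0.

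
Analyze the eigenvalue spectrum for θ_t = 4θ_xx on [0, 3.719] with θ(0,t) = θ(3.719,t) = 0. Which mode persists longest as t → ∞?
Eigenvalues: λₙ = 4n²π²/3.719².
First three modes:
  n=1: λ₁ = 4π²/3.719² ≈ 2.854
  n=2: λ₂ = 16π²/3.719² ≈ 11.417 (4× faster decay)
  n=3: λ₃ = 36π²/3.719² ≈ 25.689 (9× faster decay)
As t → ∞, higher modes decay exponentially faster. The n=1 mode dominates: θ ~ c₁ sin(πx/3.719) e^{-λ₁t}.
Decay rate: λ₁ = 4π²/3.719² ≈ 2.854.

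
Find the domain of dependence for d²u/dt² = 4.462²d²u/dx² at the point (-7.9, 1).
Domain of dependence: [-12.362, -3.438]. Signals travel at speed 4.462, so data within |x - -7.9| ≤ 4.462·1 = 4.462 can reach the point.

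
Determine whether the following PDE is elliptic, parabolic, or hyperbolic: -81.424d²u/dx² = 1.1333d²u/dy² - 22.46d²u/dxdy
Rewriting in standard form: -81.424d²u/dx² + 22.46d²u/dxdy - 1.1333d²u/dy² = 0. Coefficients: A = -81.424, B = 22.46, C = -1.1333. B² - 4AC = 135.3403232, which is positive, so the equation is hyperbolic.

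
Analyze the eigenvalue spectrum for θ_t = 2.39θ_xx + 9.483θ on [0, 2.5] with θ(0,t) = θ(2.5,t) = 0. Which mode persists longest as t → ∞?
Eigenvalues: λₙ = 2.39n²π²/2.5² - 9.483.
First three modes:
  n=1: λ₁ = 2.39π²/2.5² - 9.483 ≈ -5.709
  n=2: λ₂ = 9.56π²/2.5² - 9.483 ≈ 5.614
  n=3: λ₃ = 21.51π²/2.5² - 9.483 ≈ 24.484
Since 2.39π²/2.5² ≈ 3.774 < 9.483, λ₁ < 0.
The n=1 mode grows fastest (−λₙ is largest for n=1) → dominates.
Asymptotic: θ ~ c₁ sin(πx/2.5) e^{5.709t} (exponential growth at rate −λ₁ ≈ 5.709).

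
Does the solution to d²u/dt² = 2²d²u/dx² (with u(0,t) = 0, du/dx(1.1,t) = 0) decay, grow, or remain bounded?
u oscillates (no decay). Energy is conserved; the solution oscillates indefinitely as standing waves.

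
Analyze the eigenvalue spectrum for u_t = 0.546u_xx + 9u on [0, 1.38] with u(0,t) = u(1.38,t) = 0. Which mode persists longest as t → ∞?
Eigenvalues: λₙ = 0.546n²π²/1.38² - 9.
First three modes:
  n=1: λ₁ = 0.546π²/1.38² - 9 ≈ -6.17
  n=2: λ₂ = 2.184π²/1.38² - 9 ≈ 2.319
  n=3: λ₃ = 4.914π²/1.38² - 9 ≈ 16.467
Since 0.546π²/1.38² ≈ 2.83 < 9, λ₁ < 0.
The n=1 mode grows fastest (−λₙ is largest for n=1) → dominates.
Asymptotic: u ~ c₁ sin(πx/1.38) e^{6.17t} (exponential growth at rate −λ₁ ≈ 6.17).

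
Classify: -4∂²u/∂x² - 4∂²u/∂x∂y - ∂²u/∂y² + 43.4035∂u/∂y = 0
Parabolic (discriminant = 0).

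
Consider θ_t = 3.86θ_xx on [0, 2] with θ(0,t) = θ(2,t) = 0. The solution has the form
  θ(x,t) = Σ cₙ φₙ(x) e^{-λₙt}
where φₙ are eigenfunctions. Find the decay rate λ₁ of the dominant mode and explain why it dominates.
Eigenvalues: λₙ = 3.86n²π²/2².
First three modes:
  n=1: λ₁ = 3.86π²/2² ≈ 9.524
  n=2: λ₂ = 15.44π²/2² ≈ 38.097 (4× faster decay)
  n=3: λ₃ = 34.74π²/2² ≈ 85.718 (9× faster decay)
As t → ∞, higher modes decay exponentially faster. The n=1 mode dominates: θ ~ c₁ sin(πx/2) e^{-λ₁t}.
Decay rate: λ₁ = 3.86π²/2² ≈ 9.524.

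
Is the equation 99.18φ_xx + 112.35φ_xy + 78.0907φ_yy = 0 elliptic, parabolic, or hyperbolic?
Computing B² - 4AC with A = 99.18, B = 112.35, C = 78.0907: discriminant = -18357.620004 (negative). Answer: elliptic.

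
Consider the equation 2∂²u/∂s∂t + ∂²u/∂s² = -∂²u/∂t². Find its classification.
Rewriting in standard form: ∂²u/∂s² + 2∂²u/∂s∂t + ∂²u/∂t² = 0. Parabolic. (A = 1, B = 2, C = 1 gives B² - 4AC = 0.)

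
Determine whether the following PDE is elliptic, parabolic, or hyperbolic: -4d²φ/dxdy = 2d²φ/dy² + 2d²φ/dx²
Rewriting in standard form: -2d²φ/dx² - 4d²φ/dxdy - 2d²φ/dy² = 0. Coefficients: A = -2, B = -4, C = -2. B² - 4AC = 0, which is zero, so the equation is parabolic.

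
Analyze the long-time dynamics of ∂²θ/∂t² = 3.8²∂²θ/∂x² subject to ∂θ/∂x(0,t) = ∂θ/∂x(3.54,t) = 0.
Long-time behavior: θ oscillates about a mean that drifts linearly in t (generically unbounded; no decay). There is no damping, so the nonconstant modes persist as standing waves (energy conserved, no decay). But with Neumann conditions at both ends the constant mode has eigenvalue 0: the spatial mean M(t) of θ satisfies M'' = 0, so M(t) = M(0) + M'(0)·t. Unless the initial velocity has zero mean (∫θ_t(x,0)dx = 0), the solution grows linearly in t (unbounded, though not exponentially); if it does have zero mean, the solution stays bounded and simply oscillates.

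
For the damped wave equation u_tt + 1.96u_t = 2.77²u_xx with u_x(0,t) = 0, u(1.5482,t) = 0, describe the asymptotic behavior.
u → 0. Damping (γ=1.96) dissipates energy; oscillations decay exponentially.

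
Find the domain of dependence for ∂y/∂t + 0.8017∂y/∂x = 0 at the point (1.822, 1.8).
A single point: x = 0.37894. The characteristic through (1.822, 1.8) is x - 0.8017t = const, so x = 1.822 - 0.8017·1.8 = 0.37894.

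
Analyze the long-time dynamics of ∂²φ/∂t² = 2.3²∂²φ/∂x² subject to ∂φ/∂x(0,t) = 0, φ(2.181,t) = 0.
Long-time behavior: φ oscillates (no decay). Energy is conserved; the solution oscillates indefinitely as standing waves.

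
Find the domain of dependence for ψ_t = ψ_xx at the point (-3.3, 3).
The entire real line. The heat equation has infinite propagation speed: any initial disturbance instantly affects all points (though exponentially small far away).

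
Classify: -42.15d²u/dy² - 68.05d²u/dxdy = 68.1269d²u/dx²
Rewriting in standard form: -68.1269d²u/dx² - 68.05d²u/dxdy - 42.15d²u/dy² = 0. Elliptic (discriminant = -6855.39284).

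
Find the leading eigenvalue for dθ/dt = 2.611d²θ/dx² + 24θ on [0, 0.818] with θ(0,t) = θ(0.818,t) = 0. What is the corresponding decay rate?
Eigenvalues: λₙ = 2.611n²π²/0.818² - 24.
First three modes:
  n=1: λ₁ = 2.611π²/0.818² - 24 ≈ 14.512
  n=2: λ₂ = 10.444π²/0.818² - 24 ≈ 130.049
  n=3: λ₃ = 23.499π²/0.818² - 24 ≈ 322.611
Since 2.611π²/0.818² ≈ 38.512 > 24, all λₙ > 0.
The n=1 mode decays slowest → dominates as t → ∞.
Asymptotic: θ ~ c₁ sin(πx/0.818) e^{-λ₁t} with decay rate λ₁ ≈ 14.512.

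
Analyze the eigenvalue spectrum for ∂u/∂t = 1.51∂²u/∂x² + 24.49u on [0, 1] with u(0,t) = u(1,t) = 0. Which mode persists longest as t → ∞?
Eigenvalues: λₙ = 1.51n²π²/1² - 24.49.
First three modes:
  n=1: λ₁ = 1.51π² - 24.49 ≈ -9.587
  n=2: λ₂ = 6.04π² - 24.49 ≈ 35.122
  n=3: λ₃ = 13.59π² - 24.49 ≈ 109.638
Since 1.51π² ≈ 14.903 < 24.49, λ₁ < 0.
The n=1 mode grows fastest (−λₙ is largest for n=1) → dominates.
Asymptotic: u ~ c₁ sin(πx/1) e^{9.587t} (exponential growth at rate −λ₁ ≈ 9.587).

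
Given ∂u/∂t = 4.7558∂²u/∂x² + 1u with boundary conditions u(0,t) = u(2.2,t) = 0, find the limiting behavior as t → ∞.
u → 0. Diffusion dominates reaction (r=1 < κπ²/L²≈9.7); solution decays.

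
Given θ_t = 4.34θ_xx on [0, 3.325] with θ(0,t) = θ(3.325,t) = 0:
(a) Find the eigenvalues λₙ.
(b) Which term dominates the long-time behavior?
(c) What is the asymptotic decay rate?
Eigenvalues: λₙ = 4.34n²π²/3.325².
First three modes:
  n=1: λ₁ = 4.34π²/3.325² ≈ 3.874
  n=2: λ₂ = 17.36π²/3.325² ≈ 15.498 (4× faster decay)
  n=3: λ₃ = 39.06π²/3.325² ≈ 34.87 (9× faster decay)
As t → ∞, higher modes decay exponentially faster. The n=1 mode dominates: θ ~ c₁ sin(πx/3.325) e^{-λ₁t}.
Decay rate: λ₁ = 4.34π²/3.325² ≈ 3.874.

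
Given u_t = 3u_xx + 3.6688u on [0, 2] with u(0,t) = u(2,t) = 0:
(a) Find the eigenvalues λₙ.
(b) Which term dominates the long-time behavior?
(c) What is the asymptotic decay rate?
Eigenvalues: λₙ = 3n²π²/2² - 3.6688.
First three modes:
  n=1: λ₁ = 3π²/2² - 3.6688 ≈ 3.733
  n=2: λ₂ = 12π²/2² - 3.6688 ≈ 25.94
  n=3: λ₃ = 27π²/2² - 3.6688 ≈ 62.951
Since 3π²/2² ≈ 7.402 > 3.6688, all λₙ > 0.
The n=1 mode decays slowest → dominates as t → ∞.
Asymptotic: u ~ c₁ sin(πx/2) e^{-λ₁t} with decay rate λ₁ ≈ 3.733.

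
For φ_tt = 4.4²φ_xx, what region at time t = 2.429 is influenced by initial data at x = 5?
Domain of influence: [-5.6876, 15.6876]. Data at x = 5 spreads outward at speed 4.4.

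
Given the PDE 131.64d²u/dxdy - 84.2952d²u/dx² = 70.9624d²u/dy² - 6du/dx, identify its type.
Rewriting in standard form: -84.2952d²u/dx² + 131.64d²u/dxdy - 70.9624d²u/dy² + 6du/dx = 0. The second-order coefficients are A = -84.2952, B = 131.64, C = -70.9624. Since B² - 4AC = -6598.06920192 < 0, this is an elliptic PDE.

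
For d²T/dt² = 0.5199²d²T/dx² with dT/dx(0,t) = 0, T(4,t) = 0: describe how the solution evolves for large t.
T oscillates (no decay). Energy is conserved; the solution oscillates indefinitely as standing waves.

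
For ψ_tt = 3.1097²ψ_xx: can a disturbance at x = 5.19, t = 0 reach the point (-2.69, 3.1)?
Yes. The domain of dependence is [-12.33007, 6.95007], and 5.19 ∈ [-12.33007, 6.95007].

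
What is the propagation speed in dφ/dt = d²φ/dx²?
Infinite. The heat equation is parabolic, not hyperbolic, so disturbances propagate instantly.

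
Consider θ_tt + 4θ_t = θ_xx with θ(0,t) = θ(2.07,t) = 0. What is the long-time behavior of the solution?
As t → ∞, θ → 0. Damping (γ=4) dissipates energy; oscillations decay exponentially.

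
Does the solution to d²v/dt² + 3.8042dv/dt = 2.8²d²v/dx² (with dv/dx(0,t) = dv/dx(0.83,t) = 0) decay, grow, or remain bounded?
v → constant (steady state). Damping (γ=3.8042) dissipates the nonconstant modes; with Neumann BCs the spatial average obeys M''+γM'=0 and tends to a finite limit.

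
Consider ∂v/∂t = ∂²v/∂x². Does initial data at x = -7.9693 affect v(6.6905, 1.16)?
Yes, for any finite x. The heat equation has infinite propagation speed, so all initial data affects all points at any t > 0.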